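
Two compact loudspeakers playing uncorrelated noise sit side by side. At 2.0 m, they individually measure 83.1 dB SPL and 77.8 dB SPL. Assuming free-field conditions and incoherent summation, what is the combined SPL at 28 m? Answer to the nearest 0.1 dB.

Combined at 2.0 m: 10·log₁₀(10^(83.1/10)+10^(77.8/10)) = 84.22 dB SPL.
Then apply −20·log₁₀(28/2.0) = -22.92 dB → 61.3 dB SPL.

61.3 dB SPL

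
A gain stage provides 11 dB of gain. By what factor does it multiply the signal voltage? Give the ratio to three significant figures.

Voltage ratio = 10^(dB/20).
10^(11/20) = 10^(0.5500) = 3.55.

3.55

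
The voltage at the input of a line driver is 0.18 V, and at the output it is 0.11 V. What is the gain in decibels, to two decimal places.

-4.28 dB

Voltage is an amplitude quantity, so gain = 20·log₁₀(V_out/V_in).
20·log₁₀(0.11/0.18) = 20·log₁₀(0.6111) = -4.28 dB.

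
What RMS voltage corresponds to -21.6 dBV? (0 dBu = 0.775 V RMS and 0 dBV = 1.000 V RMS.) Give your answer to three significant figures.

V = 1.000 V × 10^(-21.6/20).
= 1.000 × 0.08318 = 0.0832 V.

0.0832 V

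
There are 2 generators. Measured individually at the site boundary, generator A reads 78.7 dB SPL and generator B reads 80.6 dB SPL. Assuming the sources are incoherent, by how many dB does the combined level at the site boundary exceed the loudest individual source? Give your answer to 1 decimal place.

Uncorrelated sources add in intensity (power), not in dB.
L_total = 10·log₁₀(10^(78.7/10) + 10^(80.6/10)) = 82.76 dB SPL.
Excess over the loudest (80.6 dB): 82.76 − 80.6 = 2.2 dB.

2.2 dB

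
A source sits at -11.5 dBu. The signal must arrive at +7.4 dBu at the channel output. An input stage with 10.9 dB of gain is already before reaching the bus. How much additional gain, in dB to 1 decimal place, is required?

8.0 dB

The required make-up gain is the shortfall in the dB sum.
G = +7.4 − (-11.5) − 10.9 = 8.0 dB.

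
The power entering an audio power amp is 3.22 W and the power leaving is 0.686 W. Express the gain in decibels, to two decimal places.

For a power ratio, dB = 10·log₁₀(P₂/P₁).
10·log₁₀(0.686/3.22) = 10·log₁₀(0.2130) = -6.72 dB.

-6.72 dB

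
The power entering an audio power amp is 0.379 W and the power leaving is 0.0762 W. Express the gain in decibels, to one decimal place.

-7.0 dB

For a power ratio, dB = 10·log₁₀(P₂/P₁).
10·log₁₀(0.0762/0.379) = 10·log₁₀(0.2011) = -7.0 dB.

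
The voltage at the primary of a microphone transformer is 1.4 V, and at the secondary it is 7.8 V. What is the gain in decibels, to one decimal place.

Voltage is an amplitude quantity, so gain = 20·log₁₀(V_out/V_in).
20·log₁₀(7.8/1.4) = 20·log₁₀(5.571) = 14.9 dB.

14.9 dB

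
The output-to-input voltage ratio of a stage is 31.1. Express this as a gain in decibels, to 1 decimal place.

For a voltage ratio, dB = 20·log₁₀(V₂/V₁).
20·log₁₀(31.1) = 29.9 dB.

29.9 dB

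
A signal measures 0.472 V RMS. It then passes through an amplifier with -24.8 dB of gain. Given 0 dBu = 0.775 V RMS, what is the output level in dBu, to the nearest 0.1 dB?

-29.1 dBu

Input level: 20·log₁₀(0.472/0.775) = -4.31 dBu.
Output: -4.31 − 24.8 = -29.1 dBu.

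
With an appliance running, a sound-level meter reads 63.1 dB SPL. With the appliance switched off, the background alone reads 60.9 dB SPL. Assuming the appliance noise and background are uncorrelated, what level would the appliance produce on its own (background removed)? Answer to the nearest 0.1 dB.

Subtract intensities: L_src = 10·log₁₀(10^(L_total/10) − 10^(L_bg/10)).
L_src = 10·log₁₀(10^(63.1/10) − 10^(60.9/10)) = 10·log₁₀(811500) = 59.1 dB SPL.

59.1 dB SPL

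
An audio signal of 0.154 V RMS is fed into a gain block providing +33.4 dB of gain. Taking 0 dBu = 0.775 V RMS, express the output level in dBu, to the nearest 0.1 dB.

+19.4 dBu

Input level: 20·log₁₀(0.154/0.775) = -14.04 dBu.
Output: -14.04 + 33.4 = +19.4 dBu.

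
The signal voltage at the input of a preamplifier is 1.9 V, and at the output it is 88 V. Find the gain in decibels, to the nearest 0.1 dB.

For a voltage ratio, dB = 20·log₁₀(V₂/V₁).
20·log₁₀(88/1.9) = 20·log₁₀(46.32) = 33.3 dB.

33.3 dB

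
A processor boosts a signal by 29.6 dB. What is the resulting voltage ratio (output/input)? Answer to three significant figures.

30.2

Voltage ratio = 10^(dB/20).
10^(29.6/20) = 10^(1.480) = 30.2.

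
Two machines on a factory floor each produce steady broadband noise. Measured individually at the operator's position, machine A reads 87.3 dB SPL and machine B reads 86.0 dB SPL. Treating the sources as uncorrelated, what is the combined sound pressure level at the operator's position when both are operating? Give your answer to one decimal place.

89.7 dB SPL

Add the sources as powers (linear), then convert back to dB:
L_total = 10·log₁₀(10^(87.3/10) + 10^(86.0/10)) = 10·log₁₀(935100000) = 89.7 dB SPL.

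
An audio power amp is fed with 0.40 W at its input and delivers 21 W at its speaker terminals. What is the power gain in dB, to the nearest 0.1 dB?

Power is a power quantity, so gain = 10·log₁₀(P_out/P_in).
10·log₁₀(21/0.40) = 10·log₁₀(52.50) = 17.2 dB.

17.2 dB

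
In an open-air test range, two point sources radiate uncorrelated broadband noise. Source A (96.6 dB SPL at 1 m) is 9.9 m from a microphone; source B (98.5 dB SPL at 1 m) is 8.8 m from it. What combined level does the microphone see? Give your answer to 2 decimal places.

At the listener: L_A = 96.6 − 20·log₁₀(9.9) = 76.687 dB; L_B = 98.5 − 20·log₁₀(8.8) = 79.610 dB.
Combined: 10·log₁₀(10^(76.687/10)+10^(79.610/10)) = 81.40 dB SPL.

81.40 dB SPL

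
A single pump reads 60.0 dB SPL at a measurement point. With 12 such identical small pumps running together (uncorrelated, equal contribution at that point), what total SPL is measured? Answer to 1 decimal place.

70.8 dB SPL

12 equal incoherent sources raise the level by 10·log₁₀(12) = 10.79 dB.
L_total = 60.0 + 10.79 = 70.8 dB SPL.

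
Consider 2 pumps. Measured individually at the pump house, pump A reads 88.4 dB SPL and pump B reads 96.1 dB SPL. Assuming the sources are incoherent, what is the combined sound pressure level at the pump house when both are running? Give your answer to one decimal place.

96.8 dB SPL

Add the sources as powers (linear), then convert back to dB:
L_total = 10·log₁₀(10^(88.4/10) + 10^(96.1/10)) = 10·log₁₀(4766000000) = 96.8 dB SPL.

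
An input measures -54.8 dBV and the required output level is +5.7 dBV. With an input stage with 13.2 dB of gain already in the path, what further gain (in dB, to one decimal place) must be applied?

47.3 dB

The required make-up gain is the shortfall in the dB sum.
G = +5.7 − (-54.8) − 13.2 = 47.3 dB.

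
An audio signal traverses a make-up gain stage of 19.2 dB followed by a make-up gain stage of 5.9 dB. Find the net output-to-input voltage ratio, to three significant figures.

18.0

Net gain = 19.2 + 5.9 = 25.1 dB.
Voltage ratio = 10^(25.1/20) = 18.0.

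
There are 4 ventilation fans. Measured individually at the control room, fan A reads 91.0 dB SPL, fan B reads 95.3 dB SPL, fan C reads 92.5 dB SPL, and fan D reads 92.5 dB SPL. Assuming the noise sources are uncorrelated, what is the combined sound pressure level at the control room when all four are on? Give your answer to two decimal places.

Incoherent sources sum as intensities:
L_total = 10·log₁₀(10^(91.0/10) + 10^(95.3/10) + 10^(92.5/10) + 10^(92.5/10)) = 10·log₁₀(8204000000) = 99.14 dB SPL.

99.14 dB SPL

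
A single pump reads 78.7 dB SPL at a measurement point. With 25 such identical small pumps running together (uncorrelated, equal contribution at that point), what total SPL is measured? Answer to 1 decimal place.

25 equal incoherent sources raise the level by 10·log₁₀(25) = 13.98 dB.
L_total = 78.7 + 13.98 = 92.7 dB SPL.

92.7 dB SPL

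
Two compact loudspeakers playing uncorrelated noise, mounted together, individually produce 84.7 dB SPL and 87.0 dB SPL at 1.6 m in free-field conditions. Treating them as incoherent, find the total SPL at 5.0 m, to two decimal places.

79.11 dB SPL

Combined at 1.6 m: 10·log₁₀(10^(84.7/10)+10^(87.0/10)) = 89.011 dB SPL.
Then apply −20·log₁₀(5.0/1.6) = -9.897 dB → 79.11 dB SPL.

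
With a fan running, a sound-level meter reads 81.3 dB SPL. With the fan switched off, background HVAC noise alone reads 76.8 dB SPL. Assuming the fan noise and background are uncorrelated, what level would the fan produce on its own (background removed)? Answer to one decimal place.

79.4 dB SPL

Subtract intensities: L_src = 10·log₁₀(10^(L_total/10) − 10^(L_bg/10)).
L_src = 10·log₁₀(10^(81.3/10) − 10^(76.8/10)) = 10·log₁₀(87030000) = 79.4 dB SPL.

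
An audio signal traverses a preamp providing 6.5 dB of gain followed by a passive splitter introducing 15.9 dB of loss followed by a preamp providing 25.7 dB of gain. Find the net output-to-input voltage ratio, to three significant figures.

6.53

Net gain = 6.5 + (−15.9) + 25.7 = 16.3 dB.
Voltage ratio = 10^(16.3/20) = 6.53.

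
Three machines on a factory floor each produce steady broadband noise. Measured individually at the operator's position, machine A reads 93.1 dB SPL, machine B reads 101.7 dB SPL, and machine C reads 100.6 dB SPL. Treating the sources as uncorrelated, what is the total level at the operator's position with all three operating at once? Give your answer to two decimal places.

Uncorrelated sources add in intensity (power), not in dB.
L_total = 10·log₁₀(10^(93.1/10) + 10^(101.7/10) + 10^(100.6/10)) = 10·log₁₀(28314000000) = 104.52 dB SPL.

104.52 dB SPL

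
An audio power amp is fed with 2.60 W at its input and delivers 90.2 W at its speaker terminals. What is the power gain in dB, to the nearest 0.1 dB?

15.4 dB

For a power ratio, dB = 10·log₁₀(P₂/P₁).
10·log₁₀(90.2/2.60) = 10·log₁₀(34.69) = 15.4 dB.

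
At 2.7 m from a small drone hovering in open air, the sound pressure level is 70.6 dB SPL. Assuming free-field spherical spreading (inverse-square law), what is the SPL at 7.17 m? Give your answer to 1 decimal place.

Free-field point source: level drops by 20·log₁₀ of the distance ratio.
ΔL = −20·log₁₀(7.17/2.7) = -8.48 dB, so L₂ = 70.6 + (-8.48) = 62.1 dB SPL.

62.1 dB SPL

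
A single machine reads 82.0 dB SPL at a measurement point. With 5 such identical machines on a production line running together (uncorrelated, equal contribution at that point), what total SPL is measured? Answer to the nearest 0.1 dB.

5 equal incoherent sources raise the level by 10·log₁₀(5) = 6.99 dB.
L_total = 82.0 + 6.99 = 89.0 dB SPL.

89.0 dB SPL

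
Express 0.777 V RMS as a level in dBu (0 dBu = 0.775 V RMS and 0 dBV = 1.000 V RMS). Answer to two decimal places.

+0.02 dBu

dBu = 20·log₁₀(V / 0.775 V).
20·log₁₀(0.777/0.775) = +0.02 dBu.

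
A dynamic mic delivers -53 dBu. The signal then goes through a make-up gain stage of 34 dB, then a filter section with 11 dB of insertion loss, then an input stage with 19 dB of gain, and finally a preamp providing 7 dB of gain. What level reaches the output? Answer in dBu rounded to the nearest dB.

In dB, series stages simply add:
-53 + 34 − 11 + 19 + 7 = -4 dBu.

-4 dBu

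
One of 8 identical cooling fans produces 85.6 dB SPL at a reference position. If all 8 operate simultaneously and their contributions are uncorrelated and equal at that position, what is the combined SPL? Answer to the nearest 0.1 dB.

8 equal incoherent sources raise the level by 10·log₁₀(8) = 9.03 dB.
L_total = 85.6 + 9.03 = 94.6 dB SPL.

94.6 dB SPL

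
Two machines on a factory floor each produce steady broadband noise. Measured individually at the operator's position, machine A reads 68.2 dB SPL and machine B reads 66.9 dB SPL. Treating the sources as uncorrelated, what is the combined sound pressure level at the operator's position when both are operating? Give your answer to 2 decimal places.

70.61 dB SPL

Uncorrelated sources add in intensity (power), not in dB.
L_total = 10·log₁₀(10^(68.2/10) + 10^(66.9/10)) = 10·log₁₀(11500000) = 70.61 dB SPL.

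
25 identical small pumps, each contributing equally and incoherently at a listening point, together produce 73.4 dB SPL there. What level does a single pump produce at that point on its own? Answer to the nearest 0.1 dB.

59.4 dB SPL

25 equal incoherent sources add 10·log₁₀(25) = 13.98 dB over one source.
L_one = 73.4 − 13.98 = 59.4 dB SPL.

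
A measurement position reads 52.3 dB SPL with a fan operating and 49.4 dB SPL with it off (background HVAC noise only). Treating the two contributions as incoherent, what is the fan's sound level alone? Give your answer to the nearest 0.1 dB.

49.2 dB SPL

Remove the background by subtracting linear intensities:
L_src = 10·log₁₀(10^(52.3/10) − 10^(49.4/10)) = 10·log₁₀(82730) = 49.2 dB SPL.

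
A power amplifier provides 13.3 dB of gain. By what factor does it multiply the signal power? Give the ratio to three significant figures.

Power ratio = 10^(dB/10).
10^(13.3/10) = 10^(1.330) = 21.4.

21.4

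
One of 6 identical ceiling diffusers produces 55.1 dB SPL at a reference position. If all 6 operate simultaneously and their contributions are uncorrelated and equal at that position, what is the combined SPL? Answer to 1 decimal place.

6 equal incoherent sources raise the level by 10·log₁₀(6) = 7.78 dB.
L_total = 55.1 + 7.78 = 62.9 dB SPL.

62.9 dB SPL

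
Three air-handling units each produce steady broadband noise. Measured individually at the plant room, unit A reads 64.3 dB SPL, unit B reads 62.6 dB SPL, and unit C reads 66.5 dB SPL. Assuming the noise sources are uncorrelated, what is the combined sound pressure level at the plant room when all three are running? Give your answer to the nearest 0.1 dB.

Incoherent sources sum as intensities:
L_total = 10·log₁₀(10^(64.3/10) + 10^(62.6/10) + 10^(66.5/10)) = 10·log₁₀(8978000) = 69.5 dB SPL.

69.5 dB SPL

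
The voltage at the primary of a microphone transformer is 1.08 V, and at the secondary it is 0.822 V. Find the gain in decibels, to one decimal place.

-2.4 dB

Voltage ratio → dB uses the 20·log₁₀ form:
20·log₁₀(0.822/1.08) = 20·log₁₀(0.7611) = -2.4 dB.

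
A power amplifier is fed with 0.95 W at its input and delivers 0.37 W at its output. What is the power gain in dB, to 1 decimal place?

Power is a power quantity, so gain = 10·log₁₀(P_out/P_in).
10·log₁₀(0.37/0.95) = 10·log₁₀(0.3895) = -4.1 dB.

-4.1 dB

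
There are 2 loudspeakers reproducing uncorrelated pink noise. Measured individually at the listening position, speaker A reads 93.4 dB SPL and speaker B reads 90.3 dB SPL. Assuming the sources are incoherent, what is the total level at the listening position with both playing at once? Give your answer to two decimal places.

95.13 dB SPL

Incoherent sources sum as intensities:
L_total = 10·log₁₀(10^(93.4/10) + 10^(90.3/10)) = 10·log₁₀(3259000000) = 95.13 dB SPL.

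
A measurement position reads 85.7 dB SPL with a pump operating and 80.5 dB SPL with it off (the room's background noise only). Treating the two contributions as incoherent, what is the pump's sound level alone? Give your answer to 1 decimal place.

Subtract intensities: L_src = 10·log₁₀(10^(L_total/10) − 10^(L_bg/10)).
L_src = 10·log₁₀(10^(85.7/10) − 10^(80.5/10)) = 10·log₁₀(259300000) = 84.1 dB SPL.

84.1 dB SPL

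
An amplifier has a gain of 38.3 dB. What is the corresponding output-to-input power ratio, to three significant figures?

Power ratio = 10^(dB/10).
10^(38.3/10) = 10^(3.830) = 6760.

6760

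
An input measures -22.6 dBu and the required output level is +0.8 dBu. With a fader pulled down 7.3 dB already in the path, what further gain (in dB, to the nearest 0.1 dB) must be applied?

30.7 dB

The required make-up gain is the shortfall in the dB sum.
G = +0.8 − (-22.6) + 7.3 = 30.7 dB.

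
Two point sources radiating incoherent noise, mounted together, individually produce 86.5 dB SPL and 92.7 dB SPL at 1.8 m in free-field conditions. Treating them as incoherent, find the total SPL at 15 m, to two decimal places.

Combined at 1.8 m: 10·log₁₀(10^(86.5/10)+10^(92.7/10)) = 93.634 dB SPL.
Then apply −20·log₁₀(15/1.8) = -18.416 dB → 75.22 dB SPL.

75.22 dB SPL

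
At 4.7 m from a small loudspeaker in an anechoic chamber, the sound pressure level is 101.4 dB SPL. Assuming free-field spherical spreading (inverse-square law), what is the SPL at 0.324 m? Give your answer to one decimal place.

124.6 dB SPL

Inverse-square spreading gives ΔL = −20·log₁₀(d₂/d₁).
ΔL = −20·log₁₀(0.324/4.7) = 23.23 dB, so L₂ = 101.4 + (23.23) = 124.6 dB SPL.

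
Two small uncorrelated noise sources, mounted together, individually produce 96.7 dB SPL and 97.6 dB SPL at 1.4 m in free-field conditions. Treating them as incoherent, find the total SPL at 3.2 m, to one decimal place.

Combined at 1.4 m: 10·log₁₀(10^(96.7/10)+10^(97.6/10)) = 100.18 dB SPL.
Then apply −20·log₁₀(3.2/1.4) = -7.18 dB → 93.0 dB SPL.

93.0 dB SPL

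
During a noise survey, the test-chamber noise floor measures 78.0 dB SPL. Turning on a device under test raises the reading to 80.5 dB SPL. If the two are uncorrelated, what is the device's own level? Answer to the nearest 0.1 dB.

Subtract intensities: L_src = 10·log₁₀(10^(L_total/10) − 10^(L_bg/10)).
L_src = 10·log₁₀(10^(80.5/10) − 10^(78.0/10)) = 10·log₁₀(49110000) = 76.9 dB SPL.

76.9 dB SPL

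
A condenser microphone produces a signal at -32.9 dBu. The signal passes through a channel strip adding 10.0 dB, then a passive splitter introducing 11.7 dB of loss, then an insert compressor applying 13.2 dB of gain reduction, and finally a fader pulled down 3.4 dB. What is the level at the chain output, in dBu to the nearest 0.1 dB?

Gain stages sum in dB:
-32.9 + 10.0 − 11.7 − 13.2 − 3.4 = -51.2 dBu.

-51.2 dBu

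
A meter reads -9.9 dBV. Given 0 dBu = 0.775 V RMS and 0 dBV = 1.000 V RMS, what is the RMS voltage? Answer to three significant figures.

0.320 V

V = 1.000 V × 10^(-9.9/20).
= 1.000 × 0.3199 = 0.320 V.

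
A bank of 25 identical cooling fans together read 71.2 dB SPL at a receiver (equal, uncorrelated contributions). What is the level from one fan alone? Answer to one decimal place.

25 equal incoherent sources add 10·log₁₀(25) = 13.98 dB over one source.
L_one = 71.2 − 13.98 = 57.2 dB SPL.

57.2 dB SPL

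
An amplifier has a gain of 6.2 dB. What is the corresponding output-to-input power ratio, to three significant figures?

Power ratio = 10^(dB/10).
10^(6.2/10) = 10^(0.6200) = 4.17.

4.17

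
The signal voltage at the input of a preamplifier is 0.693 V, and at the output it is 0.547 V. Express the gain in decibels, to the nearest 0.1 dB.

-2.1 dB

For a voltage ratio, dB = 20·log₁₀(V₂/V₁).
20·log₁₀(0.547/0.693) = 20·log₁₀(0.7893) = -2.1 dB.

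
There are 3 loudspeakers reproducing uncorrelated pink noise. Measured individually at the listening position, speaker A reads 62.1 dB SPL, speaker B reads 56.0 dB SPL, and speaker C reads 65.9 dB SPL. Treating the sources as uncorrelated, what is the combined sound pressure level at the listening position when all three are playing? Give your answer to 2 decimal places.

67.72 dB SPL

Uncorrelated sources add in intensity (power), not in dB.
L_total = 10·log₁₀(10^(62.1/10) + 10^(56.0/10) + 10^(65.9/10)) = 10·log₁₀(5910000) = 67.72 dB SPL.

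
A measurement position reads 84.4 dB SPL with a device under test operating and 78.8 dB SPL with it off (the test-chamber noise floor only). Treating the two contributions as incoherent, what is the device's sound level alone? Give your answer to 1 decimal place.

83.0 dB SPL

Subtract intensities: L_src = 10·log₁₀(10^(L_total/10) − 10^(L_bg/10)).
L_src = 10·log₁₀(10^(84.4/10) − 10^(78.8/10)) = 10·log₁₀(199600000) = 83.0 dB SPL.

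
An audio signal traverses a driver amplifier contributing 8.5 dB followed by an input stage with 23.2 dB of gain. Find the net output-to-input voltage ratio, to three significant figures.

Net gain = 8.5 + 23.2 = 31.7 dB.
Voltage ratio = 10^(31.7/20) = 38.5.

38.5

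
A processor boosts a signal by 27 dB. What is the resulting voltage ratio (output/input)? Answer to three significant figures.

Voltage ratio = 10^(dB/20).
10^(27/20) = 10^(1.350) = 22.4.

22.4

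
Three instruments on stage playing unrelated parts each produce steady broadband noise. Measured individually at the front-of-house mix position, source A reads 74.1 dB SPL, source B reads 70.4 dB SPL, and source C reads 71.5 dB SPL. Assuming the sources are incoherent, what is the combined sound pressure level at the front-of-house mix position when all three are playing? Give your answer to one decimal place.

Uncorrelated sources add in intensity (power), not in dB.
L_total = 10·log₁₀(10^(74.1/10) + 10^(70.4/10) + 10^(71.5/10)) = 10·log₁₀(50790000) = 77.1 dB SPL.

77.1 dB SPL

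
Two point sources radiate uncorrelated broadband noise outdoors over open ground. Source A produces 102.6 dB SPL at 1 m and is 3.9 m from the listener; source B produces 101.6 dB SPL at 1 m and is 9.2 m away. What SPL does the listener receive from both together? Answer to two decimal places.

91.36 dB SPL

At the listener: L_A = 102.6 − 20·log₁₀(3.9) = 90.779 dB; L_B = 101.6 − 20·log₁₀(9.2) = 82.324 dB.
Combined: 10·log₁₀(10^(90.779/10)+10^(82.324/10)) = 91.36 dB SPL.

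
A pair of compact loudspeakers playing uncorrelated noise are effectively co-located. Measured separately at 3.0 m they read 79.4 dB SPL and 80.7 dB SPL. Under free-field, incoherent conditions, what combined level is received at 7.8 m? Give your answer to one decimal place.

74.8 dB SPL

Combined at 3.0 m: 10·log₁₀(10^(79.4/10)+10^(80.7/10)) = 83.11 dB SPL.
Then apply −20·log₁₀(7.8/3.0) = -8.30 dB → 74.8 dB SPL.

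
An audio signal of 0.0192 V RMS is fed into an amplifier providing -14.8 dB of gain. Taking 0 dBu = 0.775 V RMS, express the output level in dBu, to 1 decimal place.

-46.9 dBu

Input level: 20·log₁₀(0.0192/0.775) = -32.12 dBu.
Output: -32.12 − 14.8 = -46.9 dBu.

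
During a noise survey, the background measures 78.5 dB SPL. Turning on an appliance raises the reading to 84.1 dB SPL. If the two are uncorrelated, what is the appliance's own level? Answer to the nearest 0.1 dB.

Remove the background by subtracting linear intensities:
L_src = 10·log₁₀(10^(84.1/10) − 10^(78.5/10)) = 10·log₁₀(186200000) = 82.7 dB SPL.

82.7 dB SPL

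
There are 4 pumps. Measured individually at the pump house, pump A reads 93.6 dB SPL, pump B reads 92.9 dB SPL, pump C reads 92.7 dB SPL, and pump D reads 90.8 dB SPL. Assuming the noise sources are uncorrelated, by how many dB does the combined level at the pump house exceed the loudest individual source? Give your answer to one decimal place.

Incoherent sources sum as intensities:
L_total = 10·log₁₀(10^(93.6/10) + 10^(92.9/10) + 10^(92.7/10) + 10^(90.8/10)) = 98.64 dB SPL.
Excess over the loudest (93.6 dB): 98.64 − 93.6 = 5.0 dB.

5.0 dB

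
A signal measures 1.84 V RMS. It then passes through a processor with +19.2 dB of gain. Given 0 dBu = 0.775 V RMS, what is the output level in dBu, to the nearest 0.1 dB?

+26.7 dBu

Input level: 20·log₁₀(1.84/0.775) = 7.51 dBu.
Output: 7.51 + 19.2 = +26.7 dBu.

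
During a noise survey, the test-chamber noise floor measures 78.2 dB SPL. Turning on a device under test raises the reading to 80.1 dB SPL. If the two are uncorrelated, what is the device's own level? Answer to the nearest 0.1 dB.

Background correction is a power subtraction:
L_src = 10·log₁₀(10^(80.1/10) − 10^(78.2/10)) = 10·log₁₀(36260000) = 75.6 dB SPL.

75.6 dB SPL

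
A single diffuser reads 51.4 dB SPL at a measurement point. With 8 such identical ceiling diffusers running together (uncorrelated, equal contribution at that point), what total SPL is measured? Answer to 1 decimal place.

60.4 dB SPL

8 equal incoherent sources raise the level by 10·log₁₀(8) = 9.03 dB.
L_total = 51.4 + 9.03 = 60.4 dB SPL.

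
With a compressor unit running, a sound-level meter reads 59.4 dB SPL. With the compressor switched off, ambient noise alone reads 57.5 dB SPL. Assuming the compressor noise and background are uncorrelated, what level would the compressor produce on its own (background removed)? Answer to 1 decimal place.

54.9 dB SPL

Remove the background by subtracting linear intensities:
L_src = 10·log₁₀(10^(59.4/10) − 10^(57.5/10)) = 10·log₁₀(308600) = 54.9 dB SPL.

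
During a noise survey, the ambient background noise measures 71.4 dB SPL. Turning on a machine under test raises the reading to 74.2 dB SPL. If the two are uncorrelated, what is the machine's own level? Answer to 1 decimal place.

Background correction is a power subtraction:
L_src = 10·log₁₀(10^(74.2/10) − 10^(71.4/10)) = 10·log₁₀(12500000) = 71.0 dB SPL.

71.0 dB SPL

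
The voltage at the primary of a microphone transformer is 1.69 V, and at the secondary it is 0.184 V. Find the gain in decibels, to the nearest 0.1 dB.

Voltage is an amplitude quantity, so gain = 20·log₁₀(V_out/V_in).
20·log₁₀(0.184/1.69) = 20·log₁₀(0.1089) = -19.3 dB.

-19.3 dB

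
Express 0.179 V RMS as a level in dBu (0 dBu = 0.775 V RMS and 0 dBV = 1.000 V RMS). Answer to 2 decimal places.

-12.73 dBu

dBu = 20·log₁₀(V / 0.775 V).
20·log₁₀(0.179/0.775) = -12.73 dBu.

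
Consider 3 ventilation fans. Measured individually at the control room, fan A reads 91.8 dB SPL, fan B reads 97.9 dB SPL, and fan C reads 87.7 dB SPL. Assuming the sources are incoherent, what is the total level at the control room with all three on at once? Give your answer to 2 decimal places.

99.17 dB SPL

Incoherent sources sum as intensities:
L_total = 10·log₁₀(10^(91.8/10) + 10^(97.9/10) + 10^(87.7/10)) = 10·log₁₀(8268000000) = 99.17 dB SPL.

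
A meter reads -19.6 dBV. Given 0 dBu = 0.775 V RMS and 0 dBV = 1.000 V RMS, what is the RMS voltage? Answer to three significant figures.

V = 1.000 V × 10^(-19.6/20).
= 1.000 × 0.1047 = 0.105 V.

0.105 V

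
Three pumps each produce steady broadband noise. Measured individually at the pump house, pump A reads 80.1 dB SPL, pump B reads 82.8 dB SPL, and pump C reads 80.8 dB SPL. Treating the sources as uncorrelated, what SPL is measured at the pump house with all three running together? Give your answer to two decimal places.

86.16 dB SPL

Incoherent sources sum as intensities:
L_total = 10·log₁₀(10^(80.1/10) + 10^(82.8/10) + 10^(80.8/10)) = 10·log₁₀(413100000) = 86.16 dB SPL.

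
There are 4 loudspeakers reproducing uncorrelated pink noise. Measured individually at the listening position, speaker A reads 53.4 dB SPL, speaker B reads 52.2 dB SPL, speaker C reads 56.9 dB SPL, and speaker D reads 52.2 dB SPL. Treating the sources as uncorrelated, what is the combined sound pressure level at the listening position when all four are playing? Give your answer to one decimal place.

60.2 dB SPL

Add the sources as powers (linear), then convert back to dB:
L_total = 10·log₁₀(10^(53.4/10) + 10^(52.2/10) + 10^(56.9/10) + 10^(52.2/10)) = 10·log₁₀(1040000) = 60.2 dB SPL.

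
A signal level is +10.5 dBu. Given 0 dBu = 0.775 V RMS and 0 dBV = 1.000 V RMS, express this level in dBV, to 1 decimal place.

+8.3 dBV

The offset between the scales is 20·log₁₀(0.775/1.000) = −2.214 dB.
So dBV = +10.5 − 2.214 = +8.3 dBV.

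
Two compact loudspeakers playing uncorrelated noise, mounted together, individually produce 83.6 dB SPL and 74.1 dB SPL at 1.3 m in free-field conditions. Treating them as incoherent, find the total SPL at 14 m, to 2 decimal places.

63.42 dB SPL

Combined at 1.3 m: 10·log₁₀(10^(83.6/10)+10^(74.1/10)) = 84.062 dB SPL.
Then apply −20·log₁₀(14/1.3) = -20.644 dB → 63.42 dB SPL.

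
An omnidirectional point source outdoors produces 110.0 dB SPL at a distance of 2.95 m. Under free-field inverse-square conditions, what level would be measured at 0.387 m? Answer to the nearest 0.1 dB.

127.6 dB SPL

Free-field point source: level drops by 20·log₁₀ of the distance ratio.
ΔL = −20·log₁₀(0.387/2.95) = 17.64 dB, so L₂ = 110.0 + (17.64) = 127.6 dB SPL.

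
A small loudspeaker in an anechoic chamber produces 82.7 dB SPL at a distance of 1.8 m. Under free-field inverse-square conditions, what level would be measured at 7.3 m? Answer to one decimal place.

Inverse-square spreading gives ΔL = −20·log₁₀(d₂/d₁).
ΔL = −20·log₁₀(7.3/1.8) = -12.16 dB, so L₂ = 82.7 + (-12.16) = 70.5 dB SPL.

70.5 dB SPL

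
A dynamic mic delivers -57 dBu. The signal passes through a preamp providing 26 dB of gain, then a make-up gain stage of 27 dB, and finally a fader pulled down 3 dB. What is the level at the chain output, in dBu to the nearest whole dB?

-7 dBu

Gain stages sum in dB:
-57 + 26 + 27 − 3 = -7 dBu.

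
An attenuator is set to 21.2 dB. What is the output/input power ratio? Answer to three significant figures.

Power ratio = 10^(dB/10).
10^(-21.2/10) = 10^(-2.120) = 0.00759.

0.00759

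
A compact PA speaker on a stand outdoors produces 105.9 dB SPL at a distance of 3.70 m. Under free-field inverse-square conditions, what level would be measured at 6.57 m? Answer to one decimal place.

100.9 dB SPL

For a point source in a free field, ΔL = −20·log₁₀(d₂/d₁).
ΔL = −20·log₁₀(6.57/3.70) = -4.99 dB, so L₂ = 105.9 + (-4.99) = 100.9 dB SPL.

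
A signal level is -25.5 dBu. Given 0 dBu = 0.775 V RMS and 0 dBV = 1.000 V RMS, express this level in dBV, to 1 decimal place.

-27.7 dBV

The offset between the scales is 20·log₁₀(0.775/1.000) = −2.214 dB.
So dBV = -25.5 − 2.214 = -27.7 dBV.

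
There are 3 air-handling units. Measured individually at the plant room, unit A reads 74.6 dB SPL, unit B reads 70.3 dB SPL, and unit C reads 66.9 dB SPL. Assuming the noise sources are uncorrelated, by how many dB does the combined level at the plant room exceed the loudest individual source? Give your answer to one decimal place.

Uncorrelated sources add in intensity (power), not in dB.
L_total = 10·log₁₀(10^(74.6/10) + 10^(70.3/10) + 10^(66.9/10)) = 76.48 dB SPL.
Excess over the loudest (74.6 dB): 76.48 − 74.6 = 1.9 dB.

1.9 dB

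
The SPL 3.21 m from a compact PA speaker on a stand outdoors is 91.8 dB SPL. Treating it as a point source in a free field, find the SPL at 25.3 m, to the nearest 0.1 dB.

For a point source in a free field, ΔL = −20·log₁₀(d₂/d₁).
ΔL = −20·log₁₀(25.3/3.21) = -17.93 dB, so L₂ = 91.8 + (-17.93) = 73.9 dB SPL.

73.9 dB SPL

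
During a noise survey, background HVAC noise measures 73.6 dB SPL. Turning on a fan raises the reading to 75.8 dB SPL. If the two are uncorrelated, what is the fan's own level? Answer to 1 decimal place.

71.8 dB SPL

Background correction is a power subtraction:
L_src = 10·log₁₀(10^(75.8/10) − 10^(73.6/10)) = 10·log₁₀(15110000) = 71.8 dB SPL.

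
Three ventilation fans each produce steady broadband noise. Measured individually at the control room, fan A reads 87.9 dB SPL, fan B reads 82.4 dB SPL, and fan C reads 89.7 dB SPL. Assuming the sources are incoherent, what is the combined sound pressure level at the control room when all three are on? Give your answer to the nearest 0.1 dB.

92.4 dB SPL

Incoherent sources sum as intensities:
L_total = 10·log₁₀(10^(87.9/10) + 10^(82.4/10) + 10^(89.7/10)) = 10·log₁₀(1724000000) = 92.4 dB SPL.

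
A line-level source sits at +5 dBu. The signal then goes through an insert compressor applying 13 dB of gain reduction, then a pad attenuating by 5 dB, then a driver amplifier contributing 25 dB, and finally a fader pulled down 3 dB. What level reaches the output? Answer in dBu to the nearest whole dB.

In dB, series stages simply add:
+5 − 13 − 5 + 25 − 3 = +9 dBu.

+9 dBu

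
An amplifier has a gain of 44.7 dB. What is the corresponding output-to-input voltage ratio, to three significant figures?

Voltage ratio = 10^(dB/20).
10^(44.7/20) = 10^(2.235) = 172.

172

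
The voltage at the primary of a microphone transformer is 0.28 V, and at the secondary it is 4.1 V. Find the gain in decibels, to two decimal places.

23.31 dB

Voltage is an amplitude quantity, so gain = 20·log₁₀(V_out/V_in).
20·log₁₀(4.1/0.28) = 20·log₁₀(14.64) = 23.31 dB.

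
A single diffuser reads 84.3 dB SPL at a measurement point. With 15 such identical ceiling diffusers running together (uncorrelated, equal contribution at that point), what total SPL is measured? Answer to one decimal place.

96.1 dB SPL

15 equal incoherent sources raise the level by 10·log₁₀(15) = 11.76 dB.
L_total = 84.3 + 11.76 = 96.1 dB SPL.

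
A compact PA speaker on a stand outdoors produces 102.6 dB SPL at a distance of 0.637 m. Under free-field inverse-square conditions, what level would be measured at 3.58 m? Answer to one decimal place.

For a point source in a free field, ΔL = −20·log₁₀(d₂/d₁).
ΔL = −20·log₁₀(3.58/0.637) = -14.99 dB, so L₂ = 102.6 + (-14.99) = 87.6 dB SPL.

87.6 dB SPL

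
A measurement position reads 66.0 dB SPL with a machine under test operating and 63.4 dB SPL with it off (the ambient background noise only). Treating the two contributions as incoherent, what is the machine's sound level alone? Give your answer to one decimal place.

Background correction is a power subtraction:
L_src = 10·log₁₀(10^(66.0/10) − 10^(63.4/10)) = 10·log₁₀(1793000) = 62.5 dB SPL.

62.5 dB SPL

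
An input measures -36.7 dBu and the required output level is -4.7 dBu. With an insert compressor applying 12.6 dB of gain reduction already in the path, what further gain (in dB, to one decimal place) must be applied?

44.6 dB

The required make-up gain is the shortfall in the dB sum.
G = -4.7 − (-36.7) + 12.6 = 44.6 dB.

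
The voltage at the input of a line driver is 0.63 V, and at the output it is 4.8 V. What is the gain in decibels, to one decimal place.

For a voltage ratio, dB = 20·log₁₀(V₂/V₁).
20·log₁₀(4.8/0.63) = 20·log₁₀(7.619) = 17.6 dB.

17.6 dB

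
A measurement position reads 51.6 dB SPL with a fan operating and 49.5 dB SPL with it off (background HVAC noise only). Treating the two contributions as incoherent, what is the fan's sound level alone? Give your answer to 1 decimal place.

47.4 dB SPL

Remove the background by subtracting linear intensities:
L_src = 10·log₁₀(10^(51.6/10) − 10^(49.5/10)) = 10·log₁₀(55420) = 47.4 dB SPL.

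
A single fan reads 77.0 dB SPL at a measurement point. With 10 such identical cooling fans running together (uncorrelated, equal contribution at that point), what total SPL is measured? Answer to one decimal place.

87.0 dB SPL

10 equal incoherent sources raise the level by 10·log₁₀(10) = 10.00 dB.
L_total = 77.0 + 10.00 = 87.0 dB SPL.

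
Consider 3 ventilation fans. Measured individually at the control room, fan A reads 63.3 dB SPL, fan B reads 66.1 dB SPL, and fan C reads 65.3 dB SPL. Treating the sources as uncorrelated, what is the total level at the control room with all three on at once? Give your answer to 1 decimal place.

Add the sources as powers (linear), then convert back to dB:
L_total = 10·log₁₀(10^(63.3/10) + 10^(66.1/10) + 10^(65.3/10)) = 10·log₁₀(9600000) = 69.8 dB SPL.

69.8 dB SPL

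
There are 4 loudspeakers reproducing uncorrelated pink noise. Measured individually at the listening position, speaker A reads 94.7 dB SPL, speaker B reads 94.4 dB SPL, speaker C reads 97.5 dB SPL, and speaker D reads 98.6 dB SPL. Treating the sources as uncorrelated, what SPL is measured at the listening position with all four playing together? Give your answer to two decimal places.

Incoherent sources sum as intensities:
L_total = 10·log₁₀(10^(94.7/10) + 10^(94.4/10) + 10^(97.5/10) + 10^(98.6/10)) = 10·log₁₀(18573000000) = 102.69 dB SPL.

102.69 dB SPL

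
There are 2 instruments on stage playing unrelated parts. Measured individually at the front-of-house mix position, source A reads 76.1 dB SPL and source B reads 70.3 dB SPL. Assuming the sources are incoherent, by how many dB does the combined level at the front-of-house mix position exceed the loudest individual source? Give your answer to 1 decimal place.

Uncorrelated sources add in intensity (power), not in dB.
L_total = 10·log₁₀(10^(76.1/10) + 10^(70.3/10)) = 77.11 dB SPL.
Excess over the loudest (76.1 dB): 77.11 − 76.1 = 1.0 dB.

1.0 dB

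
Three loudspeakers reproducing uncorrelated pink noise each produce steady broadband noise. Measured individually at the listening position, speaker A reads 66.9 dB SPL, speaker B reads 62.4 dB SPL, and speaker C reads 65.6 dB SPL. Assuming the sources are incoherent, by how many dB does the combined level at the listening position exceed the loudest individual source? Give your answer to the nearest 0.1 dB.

3.2 dB

Uncorrelated sources add in intensity (power), not in dB.
L_total = 10·log₁₀(10^(66.9/10) + 10^(62.4/10) + 10^(65.6/10)) = 70.11 dB SPL.
Excess over the loudest (66.9 dB): 70.11 − 66.9 = 3.2 dB.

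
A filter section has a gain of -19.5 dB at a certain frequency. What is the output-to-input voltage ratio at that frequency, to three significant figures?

Voltage ratio = 10^(dB/20).
10^(-19.5/20) = 10^(-0.9750) = 0.106.

0.106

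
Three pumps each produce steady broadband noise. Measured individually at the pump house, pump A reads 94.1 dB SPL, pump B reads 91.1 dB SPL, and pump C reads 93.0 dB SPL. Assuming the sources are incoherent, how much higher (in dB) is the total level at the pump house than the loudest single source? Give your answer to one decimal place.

Uncorrelated sources add in intensity (power), not in dB.
L_total = 10·log₁₀(10^(94.1/10) + 10^(91.1/10) + 10^(93.0/10)) = 97.67 dB SPL.
Excess over the loudest (94.1 dB): 97.67 − 94.1 = 3.6 dB.

3.6 dB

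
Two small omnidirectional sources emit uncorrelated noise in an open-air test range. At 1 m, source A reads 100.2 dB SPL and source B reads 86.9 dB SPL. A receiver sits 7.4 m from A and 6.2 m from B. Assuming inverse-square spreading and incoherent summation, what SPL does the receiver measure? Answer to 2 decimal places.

83.10 dB SPL

At the listener: L_A = 100.2 − 20·log₁₀(7.4) = 82.815 dB; L_B = 86.9 − 20·log₁₀(6.2) = 71.052 dB.
Combined: 10·log₁₀(10^(82.815/10)+10^(71.052/10)) = 83.10 dB SPL.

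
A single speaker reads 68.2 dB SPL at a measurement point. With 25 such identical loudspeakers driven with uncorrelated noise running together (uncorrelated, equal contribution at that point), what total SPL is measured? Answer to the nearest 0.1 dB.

82.2 dB SPL

25 equal incoherent sources raise the level by 10·log₁₀(25) = 13.98 dB.
L_total = 68.2 + 13.98 = 82.2 dB SPL.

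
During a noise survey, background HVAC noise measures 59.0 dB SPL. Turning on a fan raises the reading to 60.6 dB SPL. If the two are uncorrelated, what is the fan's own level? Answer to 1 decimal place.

55.5 dB SPL

Subtract intensities: L_src = 10·log₁₀(10^(L_total/10) − 10^(L_bg/10)).
L_src = 10·log₁₀(10^(60.6/10) − 10^(59.0/10)) = 10·log₁₀(353800) = 55.5 dB SPL.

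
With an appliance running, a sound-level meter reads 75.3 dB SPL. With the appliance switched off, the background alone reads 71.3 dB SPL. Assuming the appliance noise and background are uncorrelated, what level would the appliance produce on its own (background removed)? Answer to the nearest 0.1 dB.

73.1 dB SPL

Background correction is a power subtraction:
L_src = 10·log₁₀(10^(75.3/10) − 10^(71.3/10)) = 10·log₁₀(20390000) = 73.1 dB SPL.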